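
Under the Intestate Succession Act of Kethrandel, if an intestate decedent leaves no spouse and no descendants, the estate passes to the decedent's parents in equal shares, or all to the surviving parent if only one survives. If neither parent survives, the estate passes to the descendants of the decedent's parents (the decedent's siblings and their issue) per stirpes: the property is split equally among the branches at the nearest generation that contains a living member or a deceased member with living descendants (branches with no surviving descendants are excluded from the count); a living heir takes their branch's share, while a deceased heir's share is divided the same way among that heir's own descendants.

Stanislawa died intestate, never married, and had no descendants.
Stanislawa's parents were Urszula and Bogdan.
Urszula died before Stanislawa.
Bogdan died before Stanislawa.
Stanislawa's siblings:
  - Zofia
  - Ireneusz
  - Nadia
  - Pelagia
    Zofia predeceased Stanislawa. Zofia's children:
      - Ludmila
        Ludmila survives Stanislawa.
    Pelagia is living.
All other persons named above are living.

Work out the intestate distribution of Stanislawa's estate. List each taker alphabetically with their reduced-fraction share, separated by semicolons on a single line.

Neither parent survives and there are no descendants, so the estate passes to Stanislawa's siblings and their issue per stirpes.
The estate is divided into 4 equal shares of 1/4 among Zofia, Ireneusz, Nadia, Pelagia.
Zofia predeceased; the 1/4 allotted to Zofia's branch passes to Zofia's issue by representation.
Ludmila is the sole taker at this level and receives the full 1/4.
Ireneusz is living and takes 1/4.
Nadia is living and takes 1/4.
Pelagia is living and takes 1/4.

Ireneusz 1/4; Ludmila 1/4; Nadia 1/4; Pelagia 1/4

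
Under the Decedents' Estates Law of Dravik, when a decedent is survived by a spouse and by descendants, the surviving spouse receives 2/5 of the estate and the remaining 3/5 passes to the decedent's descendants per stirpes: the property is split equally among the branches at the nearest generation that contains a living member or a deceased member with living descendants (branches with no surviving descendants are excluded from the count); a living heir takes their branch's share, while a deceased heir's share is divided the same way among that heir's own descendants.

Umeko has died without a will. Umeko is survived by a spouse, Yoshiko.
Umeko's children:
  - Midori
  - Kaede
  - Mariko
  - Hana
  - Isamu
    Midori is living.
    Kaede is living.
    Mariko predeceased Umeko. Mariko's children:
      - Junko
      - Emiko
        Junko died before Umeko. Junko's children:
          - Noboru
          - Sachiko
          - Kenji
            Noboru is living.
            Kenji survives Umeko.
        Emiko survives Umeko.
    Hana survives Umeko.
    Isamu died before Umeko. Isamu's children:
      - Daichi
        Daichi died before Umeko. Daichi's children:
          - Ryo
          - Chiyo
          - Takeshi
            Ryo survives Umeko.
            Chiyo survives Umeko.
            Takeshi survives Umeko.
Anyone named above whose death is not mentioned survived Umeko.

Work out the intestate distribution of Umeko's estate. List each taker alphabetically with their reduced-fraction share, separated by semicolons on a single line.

Yoshiko, as surviving spouse, takes 2/5.
The remaining 3/5 passes to Umeko's descendants per stirpes.
The 3/5 is divided into 5 equal shares of 3/25 among Midori, Kaede, Mariko, Hana, Isamu.
Midori is living and takes 3/25.
Kaede is living and takes 3/25.
Mariko predeceased; the 3/25 allotted to Mariko's branch passes to Mariko's issue by representation.
The 3/25 is divided into 2 equal shares of 3/50 among Junko, Emiko.
Junko predeceased; the 3/50 allotted to Junko's branch passes to Junko's issue by representation.
The 3/50 is divided into 3 equal shares of 1/50 among Noboru, Sachiko, Kenji.
Noboru is living and takes 1/50.
Sachiko is living and takes 1/50.
Kenji is living and takes 1/50.
Emiko is living and takes 3/50.
Hana is living and takes 3/25.
Isamu predeceased; the 3/25 allotted to Isamu's branch passes to Isamu's issue by representation.
Daichi's line is the sole branch at this level, so the full 3/25 passes to Daichi's issue by representation.
The 3/25 is divided into 3 equal shares of 1/25 among Ryo, Chiyo, Takeshi.
Ryo is living and takes 1/25.
Chiyo is living and takes 1/25.
Takeshi is living and takes 1/25.

Chiyo 1/25; Emiko 3/50; Hana 3/25; Kaede 3/25; Kenji 1/50; Midori 3/25; Noboru 1/50; Ryo 1/25; Sachiko 1/50; Takeshi 1/25; Yoshiko 2/5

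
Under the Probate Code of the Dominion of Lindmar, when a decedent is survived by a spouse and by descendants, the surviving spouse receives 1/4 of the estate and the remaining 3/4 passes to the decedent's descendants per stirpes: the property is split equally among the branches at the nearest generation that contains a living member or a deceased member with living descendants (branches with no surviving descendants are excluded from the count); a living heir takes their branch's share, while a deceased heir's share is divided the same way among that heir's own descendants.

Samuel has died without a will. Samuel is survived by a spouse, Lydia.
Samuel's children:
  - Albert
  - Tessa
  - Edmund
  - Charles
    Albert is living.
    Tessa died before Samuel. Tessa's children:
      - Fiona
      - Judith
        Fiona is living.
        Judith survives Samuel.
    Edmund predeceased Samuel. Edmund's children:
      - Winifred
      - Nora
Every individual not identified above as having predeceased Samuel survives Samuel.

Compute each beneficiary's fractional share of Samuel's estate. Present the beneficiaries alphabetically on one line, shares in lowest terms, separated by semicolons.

Lydia, as surviving spouse, takes 1/4.
The remaining 3/4 passes to Samuel's descendants per stirpes.
The 3/4 is divided into 4 equal shares of 3/16 among Albert, Tessa, Edmund, Charles.
Albert is living and takes 3/16.
Tessa predeceased; the 3/16 allotted to Tessa's branch passes to Tessa's issue by representation.
The 3/16 is divided into 2 equal shares of 3/32 among Fiona, Judith.
Fiona is living and takes 3/32.
Judith is living and takes 3/32.
Edmund predeceased; the 3/16 allotted to Edmund's branch passes to Edmund's issue by representation.
The 3/16 is divided into 2 equal shares of 3/32 among Winifred, Nora.
Winifred is living and takes 3/32.
Nora is living and takes 3/32.
Charles is living and takes 3/16.

Albert 3/16; Charles 3/16; Fiona 3/32; Judith 3/32; Lydia 1/4; Nora 3/32; Winifred 3/32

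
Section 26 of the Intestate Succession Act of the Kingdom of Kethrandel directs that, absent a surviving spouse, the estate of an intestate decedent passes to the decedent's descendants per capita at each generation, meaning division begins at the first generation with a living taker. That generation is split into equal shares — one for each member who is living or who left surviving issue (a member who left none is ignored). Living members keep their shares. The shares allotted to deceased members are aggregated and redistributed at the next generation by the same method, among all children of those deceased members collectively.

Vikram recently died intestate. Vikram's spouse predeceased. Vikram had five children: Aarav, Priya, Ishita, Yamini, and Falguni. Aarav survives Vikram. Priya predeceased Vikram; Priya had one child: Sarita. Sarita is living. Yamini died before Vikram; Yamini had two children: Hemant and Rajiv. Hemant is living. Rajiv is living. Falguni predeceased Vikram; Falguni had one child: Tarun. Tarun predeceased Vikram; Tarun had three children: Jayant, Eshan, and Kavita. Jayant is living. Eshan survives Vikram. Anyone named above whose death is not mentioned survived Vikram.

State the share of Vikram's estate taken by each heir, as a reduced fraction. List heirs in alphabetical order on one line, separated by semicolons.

There is no surviving spouse, so the entire estate passes to Vikram's descendants per capita at each generation.
At generation 1 (Aarav, Priya, Ishita, Yamini, Falguni) there are 5 shares of (1)/5 = 1/5 each.
Living: Aarav and Ishita — each takes 1/5.
Deceased: Priya, Yamini, and Falguni. Their combined 3/5 is pooled and carried to generation 2.
At generation 2 (Sarita, Hemant, Rajiv, Tarun) there are 4 shares of (3/5)/4 = 3/20 each.
Living: Sarita, Hemant, and Rajiv — each takes 3/20.
Deceased: Tarun. That 3/20 share is carried to generation 3.
At generation 3 (Jayant, Eshan, Kavita) there are 3 shares of (3/20)/3 = 1/20 each.
Living: Jayant, Eshan, and Kavita — each takes 1/20.

Aarav 1/5; Eshan 1/20; Hemant 3/20; Ishita 1/5; Jayant 1/20; Kavita 1/20; Rajiv 3/20; Sarita 3/20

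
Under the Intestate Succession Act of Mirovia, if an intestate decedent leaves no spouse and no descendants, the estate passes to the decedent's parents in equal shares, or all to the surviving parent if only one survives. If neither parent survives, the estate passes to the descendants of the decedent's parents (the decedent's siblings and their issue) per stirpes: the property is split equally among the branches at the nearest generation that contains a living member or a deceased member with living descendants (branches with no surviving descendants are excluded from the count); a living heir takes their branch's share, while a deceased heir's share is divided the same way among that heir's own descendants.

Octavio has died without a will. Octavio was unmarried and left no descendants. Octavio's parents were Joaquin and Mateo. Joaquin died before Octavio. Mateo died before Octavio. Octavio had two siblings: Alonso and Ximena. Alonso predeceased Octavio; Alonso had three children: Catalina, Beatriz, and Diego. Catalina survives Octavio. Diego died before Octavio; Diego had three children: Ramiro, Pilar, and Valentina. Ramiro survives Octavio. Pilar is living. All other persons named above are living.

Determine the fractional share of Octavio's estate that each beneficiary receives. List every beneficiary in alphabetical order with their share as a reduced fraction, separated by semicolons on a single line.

Beatriz 1/6; Catalina 1/6; Pilar 1/18; Ramiro 1/18; Valentina 1/18; Ximena 1/2

Neither parent survives and there are no descendants, so the estate passes to Octavio's siblings and their issue per stirpes.
The estate is divided into 2 equal shares of 1/2 among Alonso, Ximena.
Alonso predeceased; the 1/2 allotted to Alonso's branch passes to Alonso's issue by representation.
The 1/2 is divided into 3 equal shares of 1/6 among Catalina, Beatriz, Diego.
Catalina is living and takes 1/6.
Beatriz is living and takes 1/6.
Diego predeceased; the 1/6 allotted to Diego's branch passes to Diego's issue by representation.
The 1/6 is divided into 3 equal shares of 1/18 among Ramiro, Pilar, Valentina.
Ramiro is living and takes 1/18.
Pilar is living and takes 1/18.
Valentina is living and takes 1/18.
Ximena is living and takes 1/2.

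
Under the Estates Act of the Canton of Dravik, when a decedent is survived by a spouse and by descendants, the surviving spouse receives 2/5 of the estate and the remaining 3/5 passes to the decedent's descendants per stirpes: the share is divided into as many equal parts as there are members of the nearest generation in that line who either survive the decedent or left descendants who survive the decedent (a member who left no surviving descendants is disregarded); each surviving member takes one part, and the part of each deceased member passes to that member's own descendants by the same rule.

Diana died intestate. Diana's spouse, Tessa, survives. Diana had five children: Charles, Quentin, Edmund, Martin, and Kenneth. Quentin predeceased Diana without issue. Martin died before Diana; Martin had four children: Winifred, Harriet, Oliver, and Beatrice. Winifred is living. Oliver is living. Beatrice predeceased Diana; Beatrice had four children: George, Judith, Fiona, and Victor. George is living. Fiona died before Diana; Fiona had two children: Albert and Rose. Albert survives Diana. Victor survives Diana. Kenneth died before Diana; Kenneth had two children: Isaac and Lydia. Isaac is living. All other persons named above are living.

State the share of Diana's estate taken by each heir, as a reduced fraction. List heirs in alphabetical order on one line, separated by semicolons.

Albert 3/640; Charles 3/20; Edmund 3/20; George 3/320; Harriet 3/80; Isaac 3/40; Judith 3/320; Lydia 3/40; Oliver 3/80; Rose 3/640; Tessa 2/5; Victor 3/320; Winifred 3/80

Tessa, as surviving spouse, takes 2/5.
The remaining 3/5 passes to Diana's descendants per stirpes.
Quentin left no surviving issue, so that branch lapses and is disregarded.
The 3/5 is divided into 4 equal shares of 3/20 among Charles, Edmund, Martin, Kenneth.
Charles is living and takes 3/20.
Edmund is living and takes 3/20.
Martin predeceased; the 3/20 allotted to Martin's branch passes to Martin's issue by representation.
The 3/20 is divided into 4 equal shares of 3/80 among Winifred, Harriet, Oliver, Beatrice.
Winifred is living and takes 3/80.
Harriet is living and takes 3/80.
Oliver is living and takes 3/80.
Beatrice predeceased; the 3/80 allotted to Beatrice's branch passes to Beatrice's issue by representation.
The 3/80 is divided into 4 equal shares of 3/320 among George, Judith, Fiona, Victor.
George is living and takes 3/320.
Judith is living and takes 3/320.
Fiona predeceased; the 3/320 allotted to Fiona's branch passes to Fiona's issue by representation.
The 3/320 is divided into 2 equal shares of 3/640 among Albert, Rose.
Albert is living and takes 3/640.
Rose is living and takes 3/640.
Victor is living and takes 3/320.
Kenneth predeceased; the 3/20 allotted to Kenneth's branch passes to Kenneth's issue by representation.
The 3/20 is divided into 2 equal shares of 3/40 among Isaac, Lydia.
Isaac is living and takes 3/40.
Lydia is living and takes 3/40.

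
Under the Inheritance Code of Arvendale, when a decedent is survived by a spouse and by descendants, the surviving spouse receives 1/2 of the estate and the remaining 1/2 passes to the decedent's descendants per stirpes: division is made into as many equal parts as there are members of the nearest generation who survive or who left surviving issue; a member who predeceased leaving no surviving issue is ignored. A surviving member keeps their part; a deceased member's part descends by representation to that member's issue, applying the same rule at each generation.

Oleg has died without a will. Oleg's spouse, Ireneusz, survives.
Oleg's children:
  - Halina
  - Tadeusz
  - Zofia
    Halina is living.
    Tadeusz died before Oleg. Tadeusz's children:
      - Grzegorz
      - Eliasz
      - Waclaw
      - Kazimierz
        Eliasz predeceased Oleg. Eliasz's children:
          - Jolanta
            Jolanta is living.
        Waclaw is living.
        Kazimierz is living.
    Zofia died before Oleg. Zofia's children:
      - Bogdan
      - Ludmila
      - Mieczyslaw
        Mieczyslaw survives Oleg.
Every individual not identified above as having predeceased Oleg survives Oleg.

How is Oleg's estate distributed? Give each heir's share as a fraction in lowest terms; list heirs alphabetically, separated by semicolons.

Bogdan 1/18; Grzegorz 1/24; Halina 1/6; Ireneusz 1/2; Jolanta 1/24; Kazimierz 1/24; Ludmila 1/18; Mieczyslaw 1/18; Waclaw 1/24

Ireneusz, as surviving spouse, takes 1/2.
The remaining 1/2 passes to Oleg's descendants per stirpes.
The 1/2 is divided into 3 equal shares of 1/6 among Halina, Tadeusz, Zofia.
Halina is living and takes 1/6.
Tadeusz predeceased; the 1/6 allotted to Tadeusz's branch passes to Tadeusz's issue by representation.
The 1/6 is divided into 4 equal shares of 1/24 among Grzegorz, Eliasz, Waclaw, Kazimierz.
Grzegorz is living and takes 1/24.
Eliasz predeceased; the 1/24 allotted to Eliasz's branch passes to Eliasz's issue by representation.
Jolanta is the sole taker at this level and receives the full 1/24.
Waclaw is living and takes 1/24.
Kazimierz is living and takes 1/24.
Zofia predeceased; the 1/6 allotted to Zofia's branch passes to Zofia's issue by representation.
The 1/6 is divided into 3 equal shares of 1/18 among Bogdan, Ludmila, Mieczyslaw.
Bogdan is living and takes 1/18.
Ludmila is living and takes 1/18.
Mieczyslaw is living and takes 1/18.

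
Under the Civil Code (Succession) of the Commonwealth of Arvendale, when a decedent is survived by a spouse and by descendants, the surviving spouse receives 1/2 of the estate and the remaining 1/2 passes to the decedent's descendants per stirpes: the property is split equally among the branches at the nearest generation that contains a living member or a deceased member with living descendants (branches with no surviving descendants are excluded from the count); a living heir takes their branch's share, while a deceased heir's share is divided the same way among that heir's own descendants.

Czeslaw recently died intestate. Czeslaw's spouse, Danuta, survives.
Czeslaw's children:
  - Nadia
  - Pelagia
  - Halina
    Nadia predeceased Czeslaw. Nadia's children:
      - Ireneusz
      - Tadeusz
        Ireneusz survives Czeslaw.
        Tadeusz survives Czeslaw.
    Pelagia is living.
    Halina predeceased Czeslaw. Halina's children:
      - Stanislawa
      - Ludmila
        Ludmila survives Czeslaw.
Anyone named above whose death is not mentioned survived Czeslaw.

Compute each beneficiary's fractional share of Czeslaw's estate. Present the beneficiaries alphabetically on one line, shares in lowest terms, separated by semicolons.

Danuta 1/2; Ireneusz 1/12; Ludmila 1/12; Pelagia 1/6; Stanislawa 1/12; Tadeusz 1/12

Danuta, as surviving spouse, takes 1/2.
The remaining 1/2 passes to Czeslaw's descendants per stirpes.
The 1/2 is divided into 3 equal shares of 1/6 among Nadia, Pelagia, Halina.
Nadia predeceased; the 1/6 allotted to Nadia's branch passes to Nadia's issue by representation.
The 1/6 is divided into 2 equal shares of 1/12 among Ireneusz, Tadeusz.
Ireneusz is living and takes 1/12.
Tadeusz is living and takes 1/12.
Pelagia is living and takes 1/6.
Halina predeceased; the 1/6 allotted to Halina's branch passes to Halina's issue by representation.
The 1/6 is divided into 2 equal shares of 1/12 among Stanislawa, Ludmila.
Stanislawa is living and takes 1/12.
Ludmila is living and takes 1/12.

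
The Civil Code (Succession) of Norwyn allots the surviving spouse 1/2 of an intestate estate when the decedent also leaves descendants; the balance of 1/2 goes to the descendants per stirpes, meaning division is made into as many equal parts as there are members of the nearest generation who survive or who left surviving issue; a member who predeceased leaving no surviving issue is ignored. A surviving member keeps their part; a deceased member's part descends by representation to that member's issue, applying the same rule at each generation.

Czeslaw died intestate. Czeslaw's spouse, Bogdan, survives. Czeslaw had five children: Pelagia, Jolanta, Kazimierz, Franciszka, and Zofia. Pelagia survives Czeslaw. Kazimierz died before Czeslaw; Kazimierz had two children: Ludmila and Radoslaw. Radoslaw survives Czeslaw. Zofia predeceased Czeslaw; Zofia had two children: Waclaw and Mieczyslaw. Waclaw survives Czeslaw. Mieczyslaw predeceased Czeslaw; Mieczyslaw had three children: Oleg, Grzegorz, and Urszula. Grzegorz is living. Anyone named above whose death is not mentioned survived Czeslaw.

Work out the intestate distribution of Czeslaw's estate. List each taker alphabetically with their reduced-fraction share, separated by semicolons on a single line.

Bogdan 1/2; Franciszka 1/10; Grzegorz 1/60; Jolanta 1/10; Ludmila 1/20; Oleg 1/60; Pelagia 1/10; Radoslaw 1/20; Urszula 1/60; Waclaw 1/20

Bogdan, as surviving spouse, takes 1/2.
The remaining 1/2 passes to Czeslaw's descendants per stirpes.
The 1/2 is divided into 5 equal shares of 1/10 among Pelagia, Jolanta, Kazimierz, Franciszka, Zofia.
Pelagia is living and takes 1/10.
Jolanta is living and takes 1/10.
Kazimierz predeceased; the 1/10 allotted to Kazimierz's branch passes to Kazimierz's issue by representation.
The 1/10 is divided into 2 equal shares of 1/20 among Ludmila, Radoslaw.
Ludmila is living and takes 1/20.
Radoslaw is living and takes 1/20.
Franciszka is living and takes 1/10.
Zofia predeceased; the 1/10 allotted to Zofia's branch passes to Zofia's issue by representation.
The 1/10 is divided into 2 equal shares of 1/20 among Waclaw, Mieczyslaw.
Waclaw is living and takes 1/20.
Mieczyslaw predeceased; the 1/20 allotted to Mieczyslaw's branch passes to Mieczyslaw's issue by representation.
The 1/20 is divided into 3 equal shares of 1/60 among Oleg, Grzegorz, Urszula.
Oleg is living and takes 1/60.
Grzegorz is living and takes 1/60.
Urszula is living and takes 1/60.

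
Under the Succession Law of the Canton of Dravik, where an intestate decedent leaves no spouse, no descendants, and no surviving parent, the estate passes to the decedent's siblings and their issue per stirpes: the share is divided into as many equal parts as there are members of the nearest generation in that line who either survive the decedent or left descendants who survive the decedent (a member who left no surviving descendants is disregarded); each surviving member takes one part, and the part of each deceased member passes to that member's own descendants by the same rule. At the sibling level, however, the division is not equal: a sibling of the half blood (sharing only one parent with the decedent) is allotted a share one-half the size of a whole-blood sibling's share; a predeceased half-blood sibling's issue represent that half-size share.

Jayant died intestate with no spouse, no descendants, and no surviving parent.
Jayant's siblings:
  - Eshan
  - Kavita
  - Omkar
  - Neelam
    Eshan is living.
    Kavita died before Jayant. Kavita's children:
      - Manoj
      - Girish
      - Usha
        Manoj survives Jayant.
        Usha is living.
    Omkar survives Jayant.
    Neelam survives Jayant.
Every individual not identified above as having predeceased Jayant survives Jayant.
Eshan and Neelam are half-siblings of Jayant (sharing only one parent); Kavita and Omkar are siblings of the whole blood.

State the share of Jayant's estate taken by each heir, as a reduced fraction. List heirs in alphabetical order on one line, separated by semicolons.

No spouse, descendants, or parent survives, so the estate passes to Jayant's siblings per stirpes.
Half-blood siblings count for one-half the weight of whole-blood siblings at the initial division.
Dividing 1 in proportion to weights (total weight 3): Eshan (weight 1/2) → 1/6; Kavita (weight 1) → 1/3; Omkar (weight 1) → 1/3; Neelam (weight 1/2) → 1/6.
Eshan is living and takes 1/6.
Kavita predeceased; the 1/3 allotted to Kavita's branch passes to Kavita's issue by representation.
The 1/3 is divided into 3 equal shares of 1/9 among Manoj, Girish, Usha.
Manoj is living and takes 1/9.
Girish is living and takes 1/9.
Usha is living and takes 1/9.
Omkar is living and takes 1/3.
Neelam is living and takes 1/6.

Eshan 1/6; Girish 1/9; Manoj 1/9; Neelam 1/6; Omkar 1/3; Usha 1/9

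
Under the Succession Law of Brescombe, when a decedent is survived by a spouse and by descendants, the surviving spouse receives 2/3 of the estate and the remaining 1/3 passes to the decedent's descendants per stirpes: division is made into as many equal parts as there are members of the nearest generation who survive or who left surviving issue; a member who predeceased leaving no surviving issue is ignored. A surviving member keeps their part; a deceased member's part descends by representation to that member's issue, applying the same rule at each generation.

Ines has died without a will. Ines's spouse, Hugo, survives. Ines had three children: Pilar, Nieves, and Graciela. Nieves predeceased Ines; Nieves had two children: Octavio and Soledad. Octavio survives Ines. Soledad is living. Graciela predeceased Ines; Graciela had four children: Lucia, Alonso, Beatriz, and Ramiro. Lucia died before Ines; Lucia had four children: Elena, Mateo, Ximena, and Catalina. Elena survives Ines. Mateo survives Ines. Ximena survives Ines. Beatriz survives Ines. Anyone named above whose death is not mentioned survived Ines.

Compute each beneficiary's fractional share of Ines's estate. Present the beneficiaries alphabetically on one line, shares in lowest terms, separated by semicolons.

Hugo, as surviving spouse, takes 2/3.
The remaining 1/3 passes to Ines's descendants per stirpes.
The 1/3 is divided into 3 equal shares of 1/9 among Pilar, Nieves, Graciela.
Pilar is living and takes 1/9.
Nieves predeceased; the 1/9 allotted to Nieves's branch passes to Nieves's issue by representation.
The 1/9 is divided into 2 equal shares of 1/18 among Octavio, Soledad.
Octavio is living and takes 1/18.
Soledad is living and takes 1/18.
Graciela predeceased; the 1/9 allotted to Graciela's branch passes to Graciela's issue by representation.
The 1/9 is divided into 4 equal shares of 1/36 among Lucia, Alonso, Beatriz, Ramiro.
Lucia predeceased; the 1/36 allotted to Lucia's branch passes to Lucia's issue by representation.
The 1/36 is divided into 4 equal shares of 1/144 among Elena, Mateo, Ximena, Catalina.
Elena is living and takes 1/144.
Mateo is living and takes 1/144.
Ximena is living and takes 1/144.
Catalina is living and takes 1/144.
Alonso is living and takes 1/36.
Beatriz is living and takes 1/36.
Ramiro is living and takes 1/36.

Alonso 1/36; Beatriz 1/36; Catalina 1/144; Elena 1/144; Hugo 2/3; Mateo 1/144; Octavio 1/18; Pilar 1/9; Ramiro 1/36; Soledad 1/18; Ximena 1/144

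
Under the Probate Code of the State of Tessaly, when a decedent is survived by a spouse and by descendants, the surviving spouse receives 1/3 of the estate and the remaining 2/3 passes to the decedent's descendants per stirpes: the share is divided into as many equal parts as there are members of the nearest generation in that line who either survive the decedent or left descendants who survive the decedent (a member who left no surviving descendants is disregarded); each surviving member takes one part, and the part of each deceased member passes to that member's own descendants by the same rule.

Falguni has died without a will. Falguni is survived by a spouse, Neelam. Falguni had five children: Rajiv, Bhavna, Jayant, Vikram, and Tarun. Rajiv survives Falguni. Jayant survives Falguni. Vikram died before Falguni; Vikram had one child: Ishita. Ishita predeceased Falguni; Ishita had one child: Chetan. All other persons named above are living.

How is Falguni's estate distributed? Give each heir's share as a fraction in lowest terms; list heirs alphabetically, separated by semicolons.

Neelam, as surviving spouse, takes 1/3.
The remaining 2/3 passes to Falguni's descendants per stirpes.
The 2/3 is divided into 5 equal shares of 2/15 among Rajiv, Bhavna, Jayant, Vikram, Tarun.
Rajiv is living and takes 2/15.
Bhavna is living and takes 2/15.
Jayant is living and takes 2/15.
Vikram predeceased; the 2/15 allotted to Vikram's branch passes to Vikram's issue by representation.
Ishita's line is the sole branch at this level, so the full 2/15 passes to Ishita's issue by representation.
Chetan is the sole taker at this level and receives the full 2/15.
Tarun is living and takes 2/15.

Bhavna 2/15; Chetan 2/15; Jayant 2/15; Neelam 1/3; Rajiv 2/15; Tarun 2/15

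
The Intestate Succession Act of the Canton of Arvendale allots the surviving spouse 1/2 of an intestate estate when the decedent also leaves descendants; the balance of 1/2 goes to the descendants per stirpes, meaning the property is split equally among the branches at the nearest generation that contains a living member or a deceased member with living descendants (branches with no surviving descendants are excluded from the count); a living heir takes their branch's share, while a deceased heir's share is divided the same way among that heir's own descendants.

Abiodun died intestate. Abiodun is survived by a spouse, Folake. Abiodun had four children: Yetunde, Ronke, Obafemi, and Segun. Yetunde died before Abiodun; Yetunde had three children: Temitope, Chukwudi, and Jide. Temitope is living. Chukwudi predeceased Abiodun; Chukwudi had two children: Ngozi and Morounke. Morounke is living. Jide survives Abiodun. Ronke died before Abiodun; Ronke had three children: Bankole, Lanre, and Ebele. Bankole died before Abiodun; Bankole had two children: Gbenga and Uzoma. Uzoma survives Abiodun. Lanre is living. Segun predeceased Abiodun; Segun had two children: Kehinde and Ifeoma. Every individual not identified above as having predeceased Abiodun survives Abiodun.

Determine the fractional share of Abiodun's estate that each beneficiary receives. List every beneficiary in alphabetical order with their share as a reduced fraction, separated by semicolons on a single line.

Ebele 1/24; Folake 1/2; Gbenga 1/48; Ifeoma 1/16; Jide 1/24; Kehinde 1/16; Lanre 1/24; Morounke 1/48; Ngozi 1/48; Obafemi 1/8; Temitope 1/24; Uzoma 1/48

Folake, as surviving spouse, takes 1/2.
The remaining 1/2 passes to Abiodun's descendants per stirpes.
The 1/2 is divided into 4 equal shares of 1/8 among Yetunde, Ronke, Obafemi, Segun.
Yetunde predeceased; the 1/8 allotted to Yetunde's branch passes to Yetunde's issue by representation.
The 1/8 is divided into 3 equal shares of 1/24 among Temitope, Chukwudi, Jide.
Temitope is living and takes 1/24.
Chukwudi predeceased; the 1/24 allotted to Chukwudi's branch passes to Chukwudi's issue by representation.
The 1/24 is divided into 2 equal shares of 1/48 among Ngozi, Morounke.
Ngozi is living and takes 1/48.
Morounke is living and takes 1/48.
Jide is living and takes 1/24.
Ronke predeceased; the 1/8 allotted to Ronke's branch passes to Ronke's issue by representation.
The 1/8 is divided into 3 equal shares of 1/24 among Bankole, Lanre, Ebele.
Bankole predeceased; the 1/24 allotted to Bankole's branch passes to Bankole's issue by representation.
The 1/24 is divided into 2 equal shares of 1/48 among Gbenga, Uzoma.
Gbenga is living and takes 1/48.
Uzoma is living and takes 1/48.
Lanre is living and takes 1/24.
Ebele is living and takes 1/24.
Obafemi is living and takes 1/8.
Segun predeceased; the 1/8 allotted to Segun's branch passes to Segun's issue by representation.
The 1/8 is divided into 2 equal shares of 1/16 among Kehinde, Ifeoma.
Kehinde is living and takes 1/16.
Ifeoma is living and takes 1/16.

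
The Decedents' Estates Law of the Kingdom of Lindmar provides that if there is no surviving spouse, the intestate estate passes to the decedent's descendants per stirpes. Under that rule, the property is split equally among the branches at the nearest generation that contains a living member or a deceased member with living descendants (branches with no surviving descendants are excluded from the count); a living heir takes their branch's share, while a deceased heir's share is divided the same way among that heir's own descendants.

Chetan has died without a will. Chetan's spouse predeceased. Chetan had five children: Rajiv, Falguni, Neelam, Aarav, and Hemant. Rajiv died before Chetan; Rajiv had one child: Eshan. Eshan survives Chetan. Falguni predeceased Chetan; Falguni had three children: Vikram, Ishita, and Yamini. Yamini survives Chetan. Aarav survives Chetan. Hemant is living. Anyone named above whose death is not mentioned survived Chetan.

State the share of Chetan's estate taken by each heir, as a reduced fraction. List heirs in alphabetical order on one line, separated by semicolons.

There is no surviving spouse, so the entire estate passes to Chetan's descendants per stirpes.
The estate is divided into 5 equal shares of 1/5 among Rajiv, Falguni, Neelam, Aarav, Hemant.
Rajiv predeceased; the 1/5 allotted to Rajiv's branch passes to Rajiv's issue by representation.
Eshan is the sole taker at this level and receives the full 1/5.
Falguni predeceased; the 1/5 allotted to Falguni's branch passes to Falguni's issue by representation.
The 1/5 is divided into 3 equal shares of 1/15 among Vikram, Ishita, Yamini.
Vikram is living and takes 1/15.
Ishita is living and takes 1/15.
Yamini is living and takes 1/15.
Neelam is living and takes 1/5.
Aarav is living and takes 1/5.
Hemant is living and takes 1/5.

Aarav 1/5; Eshan 1/5; Hemant 1/5; Ishita 1/15; Neelam 1/5; Vikram 1/15; Yamini 1/15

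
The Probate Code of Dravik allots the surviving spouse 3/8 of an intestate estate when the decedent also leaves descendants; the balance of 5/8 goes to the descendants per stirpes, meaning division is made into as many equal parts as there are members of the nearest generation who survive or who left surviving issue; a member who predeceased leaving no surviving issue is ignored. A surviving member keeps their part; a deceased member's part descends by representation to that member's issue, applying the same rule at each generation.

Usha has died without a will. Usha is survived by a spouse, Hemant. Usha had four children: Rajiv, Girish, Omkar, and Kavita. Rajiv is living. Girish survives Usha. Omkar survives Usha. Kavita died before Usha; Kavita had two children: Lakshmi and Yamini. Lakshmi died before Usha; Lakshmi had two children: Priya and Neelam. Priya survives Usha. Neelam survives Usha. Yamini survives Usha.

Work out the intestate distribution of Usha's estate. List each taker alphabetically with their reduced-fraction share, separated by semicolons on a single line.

Girish 5/32; Hemant 3/8; Neelam 5/128; Omkar 5/32; Priya 5/128; Rajiv 5/32; Yamini 5/64

Hemant, as surviving spouse, takes 3/8.
The remaining 5/8 passes to Usha's descendants per stirpes.
The 5/8 is divided into 4 equal shares of 5/32 among Rajiv, Girish, Omkar, Kavita.
Rajiv is living and takes 5/32.
Girish is living and takes 5/32.
Omkar is living and takes 5/32.
Kavita predeceased; the 5/32 allotted to Kavita's branch passes to Kavita's issue by representation.
The 5/32 is divided into 2 equal shares of 5/64 among Lakshmi, Yamini.
Lakshmi predeceased; the 5/64 allotted to Lakshmi's branch passes to Lakshmi's issue by representation.
The 5/64 is divided into 2 equal shares of 5/128 among Priya, Neelam.
Priya is living and takes 5/128.
Neelam is living and takes 5/128.
Yamini is living and takes 5/64.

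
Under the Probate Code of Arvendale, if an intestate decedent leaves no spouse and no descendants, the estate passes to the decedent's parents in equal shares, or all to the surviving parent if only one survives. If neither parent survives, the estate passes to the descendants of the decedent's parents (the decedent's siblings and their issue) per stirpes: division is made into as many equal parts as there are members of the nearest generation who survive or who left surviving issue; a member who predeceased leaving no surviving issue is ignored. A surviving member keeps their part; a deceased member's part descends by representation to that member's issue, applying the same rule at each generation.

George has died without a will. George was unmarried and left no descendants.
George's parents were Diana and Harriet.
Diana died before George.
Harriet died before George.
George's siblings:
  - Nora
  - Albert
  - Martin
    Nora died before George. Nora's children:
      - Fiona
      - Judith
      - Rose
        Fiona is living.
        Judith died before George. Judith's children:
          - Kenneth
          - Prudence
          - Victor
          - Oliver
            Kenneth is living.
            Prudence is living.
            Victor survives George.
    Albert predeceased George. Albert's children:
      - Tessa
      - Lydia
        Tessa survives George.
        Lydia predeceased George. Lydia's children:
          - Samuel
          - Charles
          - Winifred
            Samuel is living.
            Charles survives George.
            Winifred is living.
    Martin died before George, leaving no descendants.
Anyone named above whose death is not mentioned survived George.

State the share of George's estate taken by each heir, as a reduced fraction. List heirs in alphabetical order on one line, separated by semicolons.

Neither parent survives and there are no descendants, so the estate passes to George's siblings and their issue per stirpes.
Martin left no surviving issue, so that branch lapses and is disregarded.
The estate is divided into 2 equal shares of 1/2 among Nora, Albert.
Nora predeceased; the 1/2 allotted to Nora's branch passes to Nora's issue by representation.
The 1/2 is divided into 3 equal shares of 1/6 among Fiona, Judith, Rose.
Fiona is living and takes 1/6.
Judith predeceased; the 1/6 allotted to Judith's branch passes to Judith's issue by representation.
The 1/6 is divided into 4 equal shares of 1/24 among Kenneth, Prudence, Victor, Oliver.
Kenneth is living and takes 1/24.
Prudence is living and takes 1/24.
Victor is living and takes 1/24.
Oliver is living and takes 1/24.
Rose is living and takes 1/6.
Albert predeceased; the 1/2 allotted to Albert's branch passes to Albert's issue by representation.
The 1/2 is divided into 2 equal shares of 1/4 among Tessa, Lydia.
Tessa is living and takes 1/4.
Lydia predeceased; the 1/4 allotted to Lydia's branch passes to Lydia's issue by representation.
The 1/4 is divided into 3 equal shares of 1/12 among Samuel, Charles, Winifred.
Samuel is living and takes 1/12.
Charles is living and takes 1/12.
Winifred is living and takes 1/12.

Charles 1/12; Fiona 1/6; Kenneth 1/24; Oliver 1/24; Prudence 1/24; Rose 1/6; Samuel 1/12; Tessa 1/4; Victor 1/24; Winifred 1/12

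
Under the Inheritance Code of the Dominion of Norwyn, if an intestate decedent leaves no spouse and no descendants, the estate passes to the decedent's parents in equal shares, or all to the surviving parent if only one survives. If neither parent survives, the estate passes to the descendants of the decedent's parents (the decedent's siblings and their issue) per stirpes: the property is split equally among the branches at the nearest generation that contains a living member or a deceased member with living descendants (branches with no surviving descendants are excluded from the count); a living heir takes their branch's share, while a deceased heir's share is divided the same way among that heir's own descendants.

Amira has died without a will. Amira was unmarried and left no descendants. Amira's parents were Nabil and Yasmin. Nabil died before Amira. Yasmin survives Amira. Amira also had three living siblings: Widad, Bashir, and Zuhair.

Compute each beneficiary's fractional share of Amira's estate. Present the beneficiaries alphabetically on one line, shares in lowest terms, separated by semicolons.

Only one parent, Yasmin, survives, so Yasmin takes the entire estate. The siblings take nothing because a surviving parent has priority.

Yasmin 1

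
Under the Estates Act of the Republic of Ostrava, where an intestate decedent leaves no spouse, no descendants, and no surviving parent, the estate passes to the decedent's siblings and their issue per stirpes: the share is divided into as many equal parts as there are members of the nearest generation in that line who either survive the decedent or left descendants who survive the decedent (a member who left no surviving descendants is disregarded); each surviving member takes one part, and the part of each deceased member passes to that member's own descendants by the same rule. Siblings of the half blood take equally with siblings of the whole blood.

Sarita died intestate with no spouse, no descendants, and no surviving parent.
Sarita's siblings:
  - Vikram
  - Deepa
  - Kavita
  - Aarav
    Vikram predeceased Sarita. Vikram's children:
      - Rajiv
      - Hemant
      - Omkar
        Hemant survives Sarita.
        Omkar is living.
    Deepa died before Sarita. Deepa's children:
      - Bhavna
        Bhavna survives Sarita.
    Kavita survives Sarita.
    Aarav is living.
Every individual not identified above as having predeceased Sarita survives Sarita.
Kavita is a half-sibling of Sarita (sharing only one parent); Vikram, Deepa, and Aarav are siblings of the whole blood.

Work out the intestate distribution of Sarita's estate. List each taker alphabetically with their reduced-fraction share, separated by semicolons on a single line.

No spouse, descendants, or parent survives, so the estate passes to Sarita's siblings per stirpes.
Half-blood and whole-blood siblings take equally under the stated rule.
The estate is divided into 4 equal shares of 1/4 among Vikram, Deepa, Kavita, Aarav.
Vikram predeceased; the 1/4 allotted to Vikram's branch passes to Vikram's issue by representation.
The 1/4 is divided into 3 equal shares of 1/12 among Rajiv, Hemant, Omkar.
Rajiv is living and takes 1/12.
Hemant is living and takes 1/12.
Omkar is living and takes 1/12.
Deepa predeceased; the 1/4 allotted to Deepa's branch passes to Deepa's issue by representation.
Bhavna is the sole taker at this level and receives the full 1/4.
Kavita is living and takes 1/4.
Aarav is living and takes 1/4.

Aarav 1/4; Bhavna 1/4; Hemant 1/12; Kavita 1/4; Omkar 1/12; Rajiv 1/12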